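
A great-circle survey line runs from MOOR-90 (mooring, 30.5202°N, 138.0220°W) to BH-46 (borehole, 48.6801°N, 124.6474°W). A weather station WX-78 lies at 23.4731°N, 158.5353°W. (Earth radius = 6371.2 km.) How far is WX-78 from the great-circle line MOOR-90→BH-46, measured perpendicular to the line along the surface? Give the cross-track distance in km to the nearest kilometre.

δ₁₃ = central angle MOOR-90→WX-78 = 0.341235 rad  (haversine)
θ₁₃ = bearing MOOR-90→WX-78 = 253.839°,  θ₁₂ = bearing MOOR-90→BH-46 = 25.461°
dₓₜ = R·arcsin(sin δ₁₃ · sin(θ₁₃ − θ₁₂)) = 6371.2·arcsin(0.33465·sin(228.377°)) = -1610.955 km
|dₓₜ| = 1610.955 km

1611 km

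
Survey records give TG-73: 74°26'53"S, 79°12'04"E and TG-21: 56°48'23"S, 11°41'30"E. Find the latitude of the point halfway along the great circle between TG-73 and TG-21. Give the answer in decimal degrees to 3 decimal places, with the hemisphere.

68.873°S

TG-73: φ = -74.44806°, λ = +79.20111°
TG-21: φ = -56.80639°, λ = +11.69167°
Bx = cos φ₂ cos Δλ = 0.209424,  By = cos φ₂ sin Δλ = -0.505831
φₘ = atan2(sin φ₁ + sin φ₂, √((cos φ₁ + Bx)² + By²)) = -68.87261°
λₘ = λ₁ + atan2(By, cos φ₁ + Bx) = 32.55298°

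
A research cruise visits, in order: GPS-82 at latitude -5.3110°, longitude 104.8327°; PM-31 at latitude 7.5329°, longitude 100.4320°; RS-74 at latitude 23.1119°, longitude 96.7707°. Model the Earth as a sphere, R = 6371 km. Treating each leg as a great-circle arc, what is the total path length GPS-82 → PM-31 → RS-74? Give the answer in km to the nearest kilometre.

GPS-82→PM-31: c = 0.236905 rad, d = 1509.32 km
PM-31→RS-74: c = 0.278750 rad, d = 1775.92 km
Total = 1509.32 + 1775.92 = 3285.24 km

3285 km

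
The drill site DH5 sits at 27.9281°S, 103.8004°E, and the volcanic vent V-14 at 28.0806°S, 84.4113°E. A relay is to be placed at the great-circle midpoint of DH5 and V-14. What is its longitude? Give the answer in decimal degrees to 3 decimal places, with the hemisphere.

Bx = cos φ₂ cos Δλ = 0.832248,  By = cos φ₂ sin Δλ = -0.292903
φₘ = atan2(sin φ₁ + sin φ₂, √((cos φ₁ + Bx)² + By²)) = -28.34736°
λₘ = λ₁ + atan2(By, cos φ₁ + Bx) = 94.11278°

94.113°E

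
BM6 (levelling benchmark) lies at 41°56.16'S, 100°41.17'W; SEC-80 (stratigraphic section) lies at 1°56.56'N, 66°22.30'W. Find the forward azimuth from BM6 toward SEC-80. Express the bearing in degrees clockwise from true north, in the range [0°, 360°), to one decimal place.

BM6: φ = -41.93600°, λ = -100.68617°
SEC-80: φ = +1.94267°, λ = -66.37167°
Δλ = 34.3145°
y = sin Δλ · cos φ₂ = 0.563411
x = cos φ₁ sin φ₂ − sin φ₁ cos φ₂ cos Δλ = 0.576886
θ = atan2(y, x) = 44.3229° → 44.3229° (mod 360°)

44.3°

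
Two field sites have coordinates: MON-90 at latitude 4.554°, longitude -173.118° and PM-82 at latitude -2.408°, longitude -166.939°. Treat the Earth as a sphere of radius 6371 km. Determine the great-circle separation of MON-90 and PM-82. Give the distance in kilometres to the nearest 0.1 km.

1034.7 km

Δφ = -6.9620°,  Δλ = 6.1790°
a = sin²(Δφ/2) + cos φ₁ cos φ₂ sin²(Δλ/2) = 0.006580
c = 2·arcsin(√a) = 0.162409 rad = 9.3053°
d = R·c = 6371 × 0.162409 = 1034.7 km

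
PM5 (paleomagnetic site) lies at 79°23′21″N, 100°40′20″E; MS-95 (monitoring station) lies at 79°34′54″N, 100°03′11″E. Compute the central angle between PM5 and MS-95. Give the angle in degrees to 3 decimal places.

0.223°

PM5: φ = +79.38917°, λ = +100.67222°
MS-95: φ = +79.58167°, λ = +100.05306°
Δφ = 0.1925°,  Δλ = -0.6192°
a = sin²(Δφ/2) + cos φ₁ cos φ₂ sin²(Δλ/2) = 0.000004
c = 2·arcsin(√a) = 0.003896 rad = 0.2232°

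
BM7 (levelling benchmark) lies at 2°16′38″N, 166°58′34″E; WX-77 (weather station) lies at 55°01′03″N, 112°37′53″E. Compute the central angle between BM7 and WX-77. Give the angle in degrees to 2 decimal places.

68.50°

BM7: φ = +2.27722°, λ = +166.97611°
WX-77: φ = +55.01750°, λ = +112.63139°
Δφ = 52.7403°,  Δλ = -54.3447°
a = sin²(Δφ/2) + cos φ₁ cos φ₂ sin²(Δλ/2) = 0.316756
c = 2·arcsin(√a) = 1.195565 rad = 68.5008°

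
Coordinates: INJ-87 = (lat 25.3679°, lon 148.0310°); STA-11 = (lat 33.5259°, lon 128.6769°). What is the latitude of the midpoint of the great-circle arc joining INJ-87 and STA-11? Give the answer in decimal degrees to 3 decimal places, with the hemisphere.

29.799°N

Bx = cos φ₂ cos Δλ = 0.786526,  By = cos φ₂ sin Δλ = -0.276272
φₘ = atan2(sin φ₁ + sin φ₂, √((cos φ₁ + Bx)² + By²)) = 29.79914°
λₘ = λ₁ + atan2(By, cos φ₁ + Bx) = 138.74728°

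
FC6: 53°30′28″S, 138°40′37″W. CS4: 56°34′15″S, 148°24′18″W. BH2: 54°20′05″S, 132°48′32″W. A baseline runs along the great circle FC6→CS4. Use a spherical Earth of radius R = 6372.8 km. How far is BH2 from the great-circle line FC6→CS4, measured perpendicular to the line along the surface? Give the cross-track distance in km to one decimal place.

FC6: φ = -53.50778°, λ = -138.67694°
CS4: φ = -56.57083°, λ = -148.40500°
BH2: φ = -54.33472°, λ = -132.80889°
δ₁₃ = central angle FC6→BH2 = 0.061996 rad  (haversine)
θ₁₃ = bearing FC6→BH2 = 105.818°,  θ₁₂ = bearing FC6→CS4 = 237.282°
dₓₜ = R·arcsin(sin δ₁₃ · sin(θ₁₃ − θ₁₂)) = 6372.8·arcsin(0.06196·sin(-131.463°)) = -295.987 km
|dₓₜ| = 295.987 km

296.0 km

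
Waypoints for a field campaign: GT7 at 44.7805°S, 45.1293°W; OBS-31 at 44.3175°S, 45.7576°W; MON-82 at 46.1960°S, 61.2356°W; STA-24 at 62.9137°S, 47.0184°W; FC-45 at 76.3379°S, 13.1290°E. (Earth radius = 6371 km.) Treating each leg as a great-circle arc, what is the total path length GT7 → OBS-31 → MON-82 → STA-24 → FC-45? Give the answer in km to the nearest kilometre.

GT7→OBS-31: c = 0.011241 rad, d = 71.62 km
OBS-31→MON-82: c = 0.192645 rad, d = 1227.34 km
MON-82→STA-24: c = 0.323652 rad, d = 2061.99 km
STA-24→FC-45: c = 0.406110 rad, d = 2587.33 km
Total = 71.62 + 1227.34 + 2061.99 + 2587.33 = 5948.27 km

5948 km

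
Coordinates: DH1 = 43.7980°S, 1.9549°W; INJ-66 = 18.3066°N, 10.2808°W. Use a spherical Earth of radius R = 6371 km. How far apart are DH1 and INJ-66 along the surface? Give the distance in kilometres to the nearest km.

6958 km

Δφ = 62.1046°,  Δλ = -8.3259°
a = sin²(Δφ/2) + cos φ₁ cos φ₂ sin²(Δλ/2) = 0.269682
c = 2·arcsin(√a) = 1.092084 rad = 62.5718°
d = R·c = 6371 × 1.092084 = 6957.7 km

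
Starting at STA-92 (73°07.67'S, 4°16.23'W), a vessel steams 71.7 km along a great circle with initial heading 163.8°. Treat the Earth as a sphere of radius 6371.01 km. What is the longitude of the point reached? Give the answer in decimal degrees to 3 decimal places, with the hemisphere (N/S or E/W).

3.628°W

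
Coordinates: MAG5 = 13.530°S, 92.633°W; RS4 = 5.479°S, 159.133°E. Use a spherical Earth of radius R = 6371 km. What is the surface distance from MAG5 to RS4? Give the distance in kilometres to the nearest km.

Δφ = 8.0510°,  Δλ = -108.2340°
a = sin²(Δφ/2) + cos φ₁ cos φ₂ sin²(Δλ/2) = 0.640243
c = 2·arcsin(√a) = 1.855098 rad = 106.2893°
d = R·c = 6371 × 1.855098 = 11818.8 km

11819 km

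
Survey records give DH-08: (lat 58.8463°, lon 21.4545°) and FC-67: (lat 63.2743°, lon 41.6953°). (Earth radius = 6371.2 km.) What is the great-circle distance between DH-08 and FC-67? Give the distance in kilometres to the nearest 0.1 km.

1188.6 km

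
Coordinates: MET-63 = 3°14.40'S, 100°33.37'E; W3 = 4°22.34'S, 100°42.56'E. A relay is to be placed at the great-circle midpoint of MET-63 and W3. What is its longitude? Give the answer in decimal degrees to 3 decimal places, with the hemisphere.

MET-63: φ = -3.24000°, λ = +100.55617°
W3: φ = -4.37233°, λ = +100.70933°
Bx = cos φ₂ cos Δλ = 0.997086,  By = cos φ₂ sin Δλ = 0.002665
φₘ = atan2(sin φ₁ + sin φ₂, √((cos φ₁ + Bx)² + By²)) = -3.80617°
λₘ = λ₁ + atan2(By, cos φ₁ + Bx) = 100.63270°

100.633°E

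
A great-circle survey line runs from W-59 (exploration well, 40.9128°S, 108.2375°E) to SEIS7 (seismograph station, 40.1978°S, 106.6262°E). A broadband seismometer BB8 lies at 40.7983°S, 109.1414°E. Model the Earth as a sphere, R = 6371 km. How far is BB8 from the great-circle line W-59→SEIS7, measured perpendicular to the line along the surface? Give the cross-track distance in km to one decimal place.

48.5 km

δ₁₃ = central angle W-59→BB8 = 0.012099 rad  (haversine)
θ₁₃ = bearing W-59→BB8 = 80.788°,  θ₁₂ = bearing W-59→SEIS7 = 299.761°
dₓₜ = R·arcsin(sin δ₁₃ · sin(θ₁₃ − θ₁₂)) = 6371·arcsin(0.01210·sin(-218.973°)) = 48.478 km
|dₓₜ| = 48.478 km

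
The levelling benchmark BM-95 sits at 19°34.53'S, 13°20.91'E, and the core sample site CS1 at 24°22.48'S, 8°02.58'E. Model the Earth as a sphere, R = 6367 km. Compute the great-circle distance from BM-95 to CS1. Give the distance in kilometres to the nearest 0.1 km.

763.6 km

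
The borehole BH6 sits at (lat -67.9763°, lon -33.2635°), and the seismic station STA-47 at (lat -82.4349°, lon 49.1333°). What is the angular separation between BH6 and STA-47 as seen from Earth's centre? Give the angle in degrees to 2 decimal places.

22.26°

Δφ = -14.4586°,  Δλ = 82.3968°
a = sin²(Δφ/2) + cos φ₁ cos φ₂ sin²(Δλ/2) = 0.037254
c = 2·arcsin(√a) = 0.388464 rad = 22.2574°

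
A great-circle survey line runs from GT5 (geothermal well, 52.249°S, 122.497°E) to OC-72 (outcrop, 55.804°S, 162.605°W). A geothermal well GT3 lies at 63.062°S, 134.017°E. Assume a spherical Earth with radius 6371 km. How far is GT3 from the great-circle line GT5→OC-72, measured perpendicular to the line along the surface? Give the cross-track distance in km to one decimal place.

δ₁₃ = central angle GT5→GT3 = 0.216490 rad  (haversine)
θ₁₃ = bearing GT5→GT3 = 155.090°,  θ₁₂ = bearing GT5→OC-72 = 125.749°
dₓₜ = R·arcsin(sin δ₁₃ · sin(θ₁₃ − θ₁₂)) = 6371·arcsin(0.21480·sin(29.341°)) = 671.827 km
|dₓₜ| = 671.827 km

671.8 km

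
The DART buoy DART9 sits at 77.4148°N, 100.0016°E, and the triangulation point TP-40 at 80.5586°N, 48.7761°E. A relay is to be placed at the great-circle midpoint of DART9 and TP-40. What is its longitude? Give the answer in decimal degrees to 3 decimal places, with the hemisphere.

Bx = cos φ₂ cos Δλ = 0.102730,  By = cos φ₂ sin Δλ = -0.127887
φₘ = atan2(sin φ₁ + sin φ₂, √((cos φ₁ + Bx)² + By²)) = 80.02387°
λₘ = λ₁ + atan2(By, cos φ₁ + Bx) = 78.25586°

78.256°E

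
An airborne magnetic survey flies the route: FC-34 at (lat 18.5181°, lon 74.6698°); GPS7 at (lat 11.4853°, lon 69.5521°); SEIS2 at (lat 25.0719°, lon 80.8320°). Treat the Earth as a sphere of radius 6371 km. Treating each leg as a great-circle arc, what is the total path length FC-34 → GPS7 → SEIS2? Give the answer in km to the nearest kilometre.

2877 km

FC-34→GPS7: c = 0.149995 rad, d = 955.62 km
GPS7→SEIS2: c = 0.301575 rad, d = 1921.34 km
Total = 955.62 + 1921.34 = 2876.95 km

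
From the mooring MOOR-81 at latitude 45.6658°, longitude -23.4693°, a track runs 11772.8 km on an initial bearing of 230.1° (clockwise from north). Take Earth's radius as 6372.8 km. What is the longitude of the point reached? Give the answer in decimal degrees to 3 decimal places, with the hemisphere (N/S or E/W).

94.716°W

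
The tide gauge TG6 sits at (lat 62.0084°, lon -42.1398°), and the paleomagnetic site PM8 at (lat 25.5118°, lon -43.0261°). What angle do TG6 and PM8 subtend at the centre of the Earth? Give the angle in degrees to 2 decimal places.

36.50°

Δφ = -36.4966°,  Δλ = -0.8863°
a = sin²(Δφ/2) + cos φ₁ cos φ₂ sin²(Δλ/2) = 0.098079
c = 2·arcsin(√a) = 0.637071 rad = 36.5015°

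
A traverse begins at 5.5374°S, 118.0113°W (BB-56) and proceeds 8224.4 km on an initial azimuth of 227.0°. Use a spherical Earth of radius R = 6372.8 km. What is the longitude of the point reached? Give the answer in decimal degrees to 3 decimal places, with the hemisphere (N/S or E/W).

168.779°E

δ = d/R = 8224.4/6372.8 = 1.290547 rad
φ₂ = arcsin(sin φ₁ cos δ + cos φ₁ sin δ cos θ)
   = arcsin(-0.09650·0.27659 + 0.99533·0.96099·-0.68200) = -42.76734°
λ₂ = λ₁ + atan2(sin θ sin δ cos φ₁, cos δ − sin φ₁ sin φ₂) = 168.77881°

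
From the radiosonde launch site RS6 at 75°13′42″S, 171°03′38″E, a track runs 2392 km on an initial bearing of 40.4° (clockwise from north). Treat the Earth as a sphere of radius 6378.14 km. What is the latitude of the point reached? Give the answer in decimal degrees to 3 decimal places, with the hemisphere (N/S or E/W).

55.957°S

RS6: φ = -75.22833°, λ = +171.06056°
δ = d/R = 2392/6378.14 = 0.375031 rad
φ₂ = arcsin(sin φ₁ cos δ + cos φ₁ sin δ cos θ)
   = arcsin(-0.96695·0.93050 + 0.25497·0.36630·0.76154) = -55.95715°
λ₂ = λ₁ + atan2(sin θ sin δ cos φ₁, cos δ − sin φ₁ sin φ₂) = -163.84680°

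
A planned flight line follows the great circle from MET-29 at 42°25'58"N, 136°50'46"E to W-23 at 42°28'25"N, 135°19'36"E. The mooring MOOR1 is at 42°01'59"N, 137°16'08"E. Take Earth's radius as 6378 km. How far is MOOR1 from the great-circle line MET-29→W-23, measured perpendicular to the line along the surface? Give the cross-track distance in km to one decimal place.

MET-29: φ = +42.43278°, λ = +136.84611°
W-23: φ = +42.47361°, λ = +135.32667°
MOOR1: φ = +42.03306°, λ = +137.26889°
δ₁₃ = central angle MET-29→MOOR1 = 0.008861 rad  (haversine)
θ₁₃ = bearing MET-29→MOOR1 = 141.792°,  θ₁₂ = bearing MET-29→W-23 = 272.599°
dₓₜ = R·arcsin(sin δ₁₃ · sin(θ₁₃ − θ₁₂)) = 6378·arcsin(0.00886·sin(-130.806°)) = -42.778 km
|dₓₜ| = 42.778 km

42.8 km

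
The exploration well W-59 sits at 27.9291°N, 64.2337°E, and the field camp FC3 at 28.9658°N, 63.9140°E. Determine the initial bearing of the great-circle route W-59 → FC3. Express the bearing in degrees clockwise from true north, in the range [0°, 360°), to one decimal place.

344.9°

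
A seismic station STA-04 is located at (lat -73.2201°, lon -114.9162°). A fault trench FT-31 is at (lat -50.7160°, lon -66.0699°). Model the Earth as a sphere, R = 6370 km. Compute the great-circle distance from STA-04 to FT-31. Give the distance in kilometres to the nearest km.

Δφ = 22.5041°,  Δλ = 48.8463°
a = sin²(Δφ/2) + cos φ₁ cos φ₂ sin²(Δλ/2) = 0.069324
c = 2·arcsin(√a) = 0.532871 rad = 30.5313°
d = R·c = 6370 × 0.532871 = 3394.4 km

3394 km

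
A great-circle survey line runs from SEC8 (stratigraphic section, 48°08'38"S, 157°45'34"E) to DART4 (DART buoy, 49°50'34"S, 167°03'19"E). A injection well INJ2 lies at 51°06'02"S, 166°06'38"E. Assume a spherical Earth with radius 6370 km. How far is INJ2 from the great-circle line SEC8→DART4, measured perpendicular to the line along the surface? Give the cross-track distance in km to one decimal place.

SEC8: φ = -48.14389°, λ = +157.75944°
DART4: φ = -49.84278°, λ = +167.05528°
INJ2: φ = -51.10056°, λ = +166.11056°
δ₁₃ = central angle SEC8→INJ2 = 0.107514 rad  (haversine)
θ₁₃ = bearing SEC8→INJ2 = 121.796°,  θ₁₂ = bearing SEC8→DART4 = 109.042°
dₓₜ = R·arcsin(sin δ₁₃ · sin(θ₁₃ − θ₁₂)) = 6370·arcsin(0.10731·sin(12.754°)) = 150.915 km
|dₓₜ| = 150.915 km

150.9 km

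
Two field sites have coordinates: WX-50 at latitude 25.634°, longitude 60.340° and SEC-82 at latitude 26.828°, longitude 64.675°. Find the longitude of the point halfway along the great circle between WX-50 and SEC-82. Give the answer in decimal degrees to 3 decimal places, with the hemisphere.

62.496°E

Bx = cos φ₂ cos Δλ = 0.889812,  By = cos φ₂ sin Δλ = 0.067452
φₘ = atan2(sin φ₁ + sin φ₂, √((cos φ₁ + Bx)² + By²)) = 26.24726°
λₘ = λ₁ + atan2(By, cos φ₁ + Bx) = 62.49637°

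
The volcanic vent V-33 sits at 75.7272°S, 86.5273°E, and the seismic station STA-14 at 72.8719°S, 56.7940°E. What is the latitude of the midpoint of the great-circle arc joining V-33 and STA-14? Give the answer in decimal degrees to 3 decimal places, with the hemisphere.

74.796°S

Bx = cos φ₂ cos Δλ = 0.255735,  By = cos φ₂ sin Δλ = -0.146066
φₘ = atan2(sin φ₁ + sin φ₂, √((cos φ₁ + Bx)² + By²)) = -74.79640°
λₘ = λ₁ + atan2(By, cos φ₁ + Bx) = 70.31240°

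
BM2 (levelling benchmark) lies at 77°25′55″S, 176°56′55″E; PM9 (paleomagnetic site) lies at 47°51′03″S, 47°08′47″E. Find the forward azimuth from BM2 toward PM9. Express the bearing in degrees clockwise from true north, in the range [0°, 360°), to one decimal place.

BM2: φ = -77.43194°, λ = +176.94861°
PM9: φ = -47.85083°, λ = +47.14639°
Δλ = -129.8022°
y = sin Δλ · cos φ₂ = -0.515550
x = cos φ₁ sin φ₂ − sin φ₁ cos φ₂ cos Δλ = -0.580609
θ = atan2(y, x) = -138.3966° → 221.6034° (mod 360°)

221.6°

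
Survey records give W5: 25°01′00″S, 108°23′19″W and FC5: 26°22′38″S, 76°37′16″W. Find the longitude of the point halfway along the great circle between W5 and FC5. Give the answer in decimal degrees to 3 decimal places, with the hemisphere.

92.598°W

W5: φ = -25.01667°, λ = -108.38861°
FC5: φ = -26.37722°, λ = -76.62111°
Bx = cos φ₂ cos Δλ = 0.761677,  By = cos φ₂ sin Δλ = 0.471662
φₘ = atan2(sin φ₁ + sin φ₂, √((cos φ₁ + Bx)² + By²)) = -26.57895°
λₘ = λ₁ + atan2(By, cos φ₁ + Bx) = -92.59801°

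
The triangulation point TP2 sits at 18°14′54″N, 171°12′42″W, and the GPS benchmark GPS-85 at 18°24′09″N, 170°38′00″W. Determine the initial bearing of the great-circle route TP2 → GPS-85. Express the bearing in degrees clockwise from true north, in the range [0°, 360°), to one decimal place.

TP2: φ = +18.24833°, λ = -171.21167°
GPS-85: φ = +18.40250°, λ = -170.63333°
Δλ = 0.5783°
y = sin Δλ · cos φ₂ = 0.009577
x = cos φ₁ sin φ₂ − sin φ₁ cos φ₂ cos Δλ = 0.002706
θ = atan2(y, x) = 74.2239° → 74.2239° (mod 360°)

74.2°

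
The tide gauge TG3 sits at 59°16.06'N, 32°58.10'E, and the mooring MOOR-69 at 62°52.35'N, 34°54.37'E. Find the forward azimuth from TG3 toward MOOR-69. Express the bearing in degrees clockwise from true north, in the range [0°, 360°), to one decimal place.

TG3: φ = +59.26767°, λ = +32.96833°
MOOR-69: φ = +62.87250°, λ = +34.90617°
Δλ = 1.9378°
y = sin Δλ · cos φ₂ = 0.015419
x = cos φ₁ sin φ₂ − sin φ₁ cos φ₂ cos Δλ = 0.063099
θ = atan2(y, x) = 13.7316° → 13.7316° (mod 360°)

13.7°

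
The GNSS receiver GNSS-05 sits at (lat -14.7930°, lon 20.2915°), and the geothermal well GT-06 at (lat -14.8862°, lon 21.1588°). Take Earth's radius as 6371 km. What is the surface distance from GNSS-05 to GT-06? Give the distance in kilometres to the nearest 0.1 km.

Δφ = -0.0932°,  Δλ = 0.8673°
a = sin²(Δφ/2) + cos φ₁ cos φ₂ sin²(Δλ/2) = 0.000054
c = 2·arcsin(√a) = 0.014722 rad = 0.8435°
d = R·c = 6371 × 0.014722 = 93.8 km

93.8 km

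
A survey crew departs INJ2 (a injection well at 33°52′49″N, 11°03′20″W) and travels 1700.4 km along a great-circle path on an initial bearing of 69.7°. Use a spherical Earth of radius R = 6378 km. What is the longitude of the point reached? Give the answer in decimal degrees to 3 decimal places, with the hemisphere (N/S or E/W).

7.181°E

INJ2: φ = +33.88028°, λ = -11.05556°
δ = d/R = 1700.4/6378 = 0.266604 rad
φ₂ = arcsin(sin φ₁ cos δ + cos φ₁ sin δ cos θ)
   = arcsin(0.55746·0.96467 + 0.83020·0.26346·0.34694) = 37.85373°
λ₂ = λ₁ + atan2(sin θ sin δ cos φ₁, cos δ − sin φ₁ sin φ₂) = 7.18111°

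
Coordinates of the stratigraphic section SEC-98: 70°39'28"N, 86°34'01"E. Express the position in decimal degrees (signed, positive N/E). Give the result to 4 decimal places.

+70.6578°, +86.5669°

lat: 70.6578° N → +70.6578°
lon: 86.5669° E → +86.5669°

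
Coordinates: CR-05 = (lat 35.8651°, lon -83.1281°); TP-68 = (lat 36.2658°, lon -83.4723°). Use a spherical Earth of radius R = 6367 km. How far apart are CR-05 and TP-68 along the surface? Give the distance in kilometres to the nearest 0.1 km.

54.2 km

Δφ = 0.4007°,  Δλ = -0.3442°
a = sin²(Δφ/2) + cos φ₁ cos φ₂ sin²(Δλ/2) = 0.000018
c = 2·arcsin(√a) = 0.008514 rad = 0.4878°
d = R·c = 6367 × 0.008514 = 54.2 km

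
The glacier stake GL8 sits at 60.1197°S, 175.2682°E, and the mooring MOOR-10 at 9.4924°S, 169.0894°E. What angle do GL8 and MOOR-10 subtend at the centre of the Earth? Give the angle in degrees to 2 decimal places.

50.84°

Δφ = 50.6273°,  Δλ = -6.1788°
a = sin²(Δφ/2) + cos φ₁ cos φ₂ sin²(Δλ/2) = 0.184246
c = 2·arcsin(√a) = 0.887300 rad = 50.8385°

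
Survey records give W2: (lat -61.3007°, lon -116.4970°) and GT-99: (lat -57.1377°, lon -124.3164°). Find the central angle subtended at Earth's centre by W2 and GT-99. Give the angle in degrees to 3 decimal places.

Δφ = 4.1630°,  Δλ = -7.8194°
a = sin²(Δφ/2) + cos φ₁ cos φ₂ sin²(Δλ/2) = 0.002531
c = 2·arcsin(√a) = 0.100654 rad = 5.7670°

5.767°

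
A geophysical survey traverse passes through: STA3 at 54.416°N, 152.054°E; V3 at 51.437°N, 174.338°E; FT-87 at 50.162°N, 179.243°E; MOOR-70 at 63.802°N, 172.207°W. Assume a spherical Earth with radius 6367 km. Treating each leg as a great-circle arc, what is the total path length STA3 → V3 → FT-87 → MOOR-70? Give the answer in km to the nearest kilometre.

3493 km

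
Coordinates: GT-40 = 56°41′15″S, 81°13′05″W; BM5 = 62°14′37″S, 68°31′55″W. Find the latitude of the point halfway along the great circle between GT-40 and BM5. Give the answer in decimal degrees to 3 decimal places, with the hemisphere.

59.618°S

GT-40: φ = -56.68750°, λ = -81.21806°
BM5: φ = -62.24361°, λ = -68.53194°
Bx = cos φ₂ cos Δλ = 0.454344,  By = cos φ₂ sin Δλ = 0.102275
φₘ = atan2(sin φ₁ + sin φ₂, √((cos φ₁ + Bx)² + By²)) = -59.61824°
λₘ = λ₁ + atan2(By, cos φ₁ + Bx) = -75.39894°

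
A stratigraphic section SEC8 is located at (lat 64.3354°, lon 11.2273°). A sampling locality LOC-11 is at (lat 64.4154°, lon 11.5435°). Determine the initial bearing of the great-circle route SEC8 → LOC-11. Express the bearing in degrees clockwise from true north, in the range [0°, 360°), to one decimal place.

59.5°

Δλ = 0.3162°
y = sin Δλ · cos φ₂ = 0.002383
x = cos φ₁ sin φ₂ − sin φ₁ cos φ₂ cos Δλ = 0.001402
θ = atan2(y, x) = 59.5291° → 59.5291° (mod 360°)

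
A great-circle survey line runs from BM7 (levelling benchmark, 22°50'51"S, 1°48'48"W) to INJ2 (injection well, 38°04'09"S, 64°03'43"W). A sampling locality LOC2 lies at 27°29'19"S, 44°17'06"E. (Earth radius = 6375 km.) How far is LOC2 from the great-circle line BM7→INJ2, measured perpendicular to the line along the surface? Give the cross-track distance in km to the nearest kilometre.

3283 km

BM7: φ = -22.84750°, λ = -1.81333°
INJ2: φ = -38.06917°, λ = -64.06194°
LOC2: φ = -27.48861°, λ = +44.28500°
δ₁₃ = central angle BM7→LOC2 = 0.728621 rad  (haversine)
θ₁₃ = bearing BM7→LOC2 = 106.267°,  θ₁₂ = bearing BM7→INJ2 = 238.563°
dₓₜ = R·arcsin(sin δ₁₃ · sin(θ₁₃ − θ₁₂)) = 6375·arcsin(0.66584·sin(-132.296°)) = -3282.955 km
|dₓₜ| = 3282.955 km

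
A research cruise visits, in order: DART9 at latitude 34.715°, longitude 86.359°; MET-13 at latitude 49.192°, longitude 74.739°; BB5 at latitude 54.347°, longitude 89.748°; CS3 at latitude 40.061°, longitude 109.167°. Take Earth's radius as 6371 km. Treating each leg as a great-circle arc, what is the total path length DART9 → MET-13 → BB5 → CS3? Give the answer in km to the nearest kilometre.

5196 km

DART9→MET-13: c = 0.293496 rad, d = 1869.86 km
MET-13→BB5: c = 0.184870 rad, d = 1177.81 km
BB5→CS3: c = 0.337160 rad, d = 2148.05 km
Total = 1869.86 + 1177.81 + 2148.05 = 5195.72 km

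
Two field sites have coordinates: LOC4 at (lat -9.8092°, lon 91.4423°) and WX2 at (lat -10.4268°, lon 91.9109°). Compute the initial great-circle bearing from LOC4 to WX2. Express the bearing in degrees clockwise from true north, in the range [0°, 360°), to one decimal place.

Δλ = 0.4686°
y = sin Δλ · cos φ₂ = 0.008043
x = cos φ₁ sin φ₂ − sin φ₁ cos φ₂ cos Δλ = -0.010785
θ = atan2(y, x) = 143.2832° → 143.2832° (mod 360°)

143.3°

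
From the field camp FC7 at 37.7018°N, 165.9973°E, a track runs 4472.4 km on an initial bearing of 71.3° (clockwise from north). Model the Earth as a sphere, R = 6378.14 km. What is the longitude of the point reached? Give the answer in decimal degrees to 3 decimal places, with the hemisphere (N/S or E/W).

142.038°W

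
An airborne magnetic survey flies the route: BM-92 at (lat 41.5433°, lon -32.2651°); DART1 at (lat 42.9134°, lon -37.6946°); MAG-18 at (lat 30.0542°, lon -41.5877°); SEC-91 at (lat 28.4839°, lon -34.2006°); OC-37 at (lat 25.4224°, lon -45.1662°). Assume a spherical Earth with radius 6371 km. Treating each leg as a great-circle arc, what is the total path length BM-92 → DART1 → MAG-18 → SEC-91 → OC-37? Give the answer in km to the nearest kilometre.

BM-92→DART1: c = 0.074115 rad, d = 472.19 km
DART1→MAG-18: c = 0.230916 rad, d = 1471.17 km
MAG-18→SEC-91: c = 0.115736 rad, d = 737.35 km
SEC-91→OC-37: c = 0.178684 rad, d = 1138.39 km
Total = 472.19 + 1471.17 + 737.35 + 1138.39 = 3819.10 km

3819 km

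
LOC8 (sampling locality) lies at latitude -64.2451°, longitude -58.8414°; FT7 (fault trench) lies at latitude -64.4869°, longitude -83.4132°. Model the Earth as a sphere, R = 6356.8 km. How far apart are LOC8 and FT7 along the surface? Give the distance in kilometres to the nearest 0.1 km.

Δφ = -0.2418°,  Δλ = -24.5718°
a = sin²(Δφ/2) + cos φ₁ cos φ₂ sin²(Δλ/2) = 0.008479
c = 2·arcsin(√a) = 0.184422 rad = 10.5666°
d = R·c = 6356.8 × 0.184422 = 1172.3 km

1172.3 km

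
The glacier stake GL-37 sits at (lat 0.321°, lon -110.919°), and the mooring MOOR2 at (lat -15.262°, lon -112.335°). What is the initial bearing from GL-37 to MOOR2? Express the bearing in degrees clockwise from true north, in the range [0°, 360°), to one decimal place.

Δλ = -1.4160°
y = sin Δλ · cos φ₂ = -0.023840
x = cos φ₁ sin φ₂ − sin φ₁ cos φ₂ cos Δλ = -0.268632
θ = atan2(y, x) = -174.9286° → 185.0714° (mod 360°)

185.1°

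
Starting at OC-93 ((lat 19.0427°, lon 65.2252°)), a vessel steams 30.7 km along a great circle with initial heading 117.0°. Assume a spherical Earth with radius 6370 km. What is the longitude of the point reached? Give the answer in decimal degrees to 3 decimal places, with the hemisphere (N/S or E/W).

δ = d/R = 30.7/6370 = 0.004819 rad
φ₂ = arcsin(sin φ₁ cos δ + cos φ₁ sin δ cos θ)
   = arcsin(0.32627·0.99999 + 0.94528·0.00482·-0.45399) = 18.91716°
λ₂ = λ₁ + atan2(sin θ sin δ cos φ₁, cos δ − sin φ₁ sin φ₂) = 65.48529°

65.485°E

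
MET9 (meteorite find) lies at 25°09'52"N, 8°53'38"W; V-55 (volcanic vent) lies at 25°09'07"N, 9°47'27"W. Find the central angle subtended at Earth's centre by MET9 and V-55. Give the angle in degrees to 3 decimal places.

0.812°

MET9: φ = +25.16444°, λ = -8.89389°
V-55: φ = +25.15194°, λ = -9.79083°
Δφ = -0.0125°,  Δλ = -0.8969°
a = sin²(Δφ/2) + cos φ₁ cos φ₂ sin²(Δλ/2) = 0.000050
c = 2·arcsin(√a) = 0.014171 rad = 0.8120°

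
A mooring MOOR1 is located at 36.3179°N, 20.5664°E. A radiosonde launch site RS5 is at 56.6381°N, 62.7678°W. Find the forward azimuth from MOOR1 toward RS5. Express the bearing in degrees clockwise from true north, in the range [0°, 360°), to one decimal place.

319.3°

Δλ = -83.3342°
y = sin Δλ · cos φ₂ = -0.546208
x = cos φ₁ sin φ₂ − sin φ₁ cos φ₂ cos Δλ = 0.635161
θ = atan2(y, x) = -40.6939° → 319.3061° (mod 360°)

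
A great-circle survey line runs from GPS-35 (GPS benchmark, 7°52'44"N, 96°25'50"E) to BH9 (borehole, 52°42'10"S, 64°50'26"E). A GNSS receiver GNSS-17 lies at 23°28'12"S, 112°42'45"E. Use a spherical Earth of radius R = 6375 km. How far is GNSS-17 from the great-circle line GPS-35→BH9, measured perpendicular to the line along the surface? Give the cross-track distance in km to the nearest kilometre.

GPS-35: φ = +7.87889°, λ = +96.43056°
BH9: φ = -52.70278°, λ = +64.84056°
GNSS-17: φ = -23.47000°, λ = +112.71250°
δ₁₃ = central angle GPS-35→GNSS-17 = 0.613611 rad  (haversine)
θ₁₃ = bearing GPS-35→GNSS-17 = 153.474°,  θ₁₂ = bearing GPS-35→BH9 = 200.286°
dₓₜ = R·arcsin(sin δ₁₃ · sin(θ₁₃ − θ₁₂)) = 6375·arcsin(0.57582·sin(-46.812°)) = -2762.103 km
|dₓₜ| = 2762.103 km

2762 km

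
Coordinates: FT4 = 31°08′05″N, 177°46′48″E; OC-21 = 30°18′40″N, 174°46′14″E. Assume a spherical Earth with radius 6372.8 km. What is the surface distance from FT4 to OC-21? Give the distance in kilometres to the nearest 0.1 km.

302.0 km

FT4: φ = +31.13472°, λ = +177.78000°
OC-21: φ = +30.31111°, λ = +174.77056°
Δφ = -0.8236°,  Δλ = -3.0094°
a = sin²(Δφ/2) + cos φ₁ cos φ₂ sin²(Δλ/2) = 0.000561
c = 2·arcsin(√a) = 0.047384 rad = 2.7149°
d = R·c = 6372.8 × 0.047384 = 302.0 km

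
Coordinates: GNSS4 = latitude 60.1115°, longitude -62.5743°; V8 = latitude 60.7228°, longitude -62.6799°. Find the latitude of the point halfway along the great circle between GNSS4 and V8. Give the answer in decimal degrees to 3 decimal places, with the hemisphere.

60.417°N

Bx = cos φ₂ cos Δλ = 0.489035,  By = cos φ₂ sin Δλ = -0.000901
φₘ = atan2(sin φ₁ + sin φ₂, √((cos φ₁ + Bx)² + By²)) = 60.41716°
λₘ = λ₁ + atan2(By, cos φ₁ + Bx) = -62.62660°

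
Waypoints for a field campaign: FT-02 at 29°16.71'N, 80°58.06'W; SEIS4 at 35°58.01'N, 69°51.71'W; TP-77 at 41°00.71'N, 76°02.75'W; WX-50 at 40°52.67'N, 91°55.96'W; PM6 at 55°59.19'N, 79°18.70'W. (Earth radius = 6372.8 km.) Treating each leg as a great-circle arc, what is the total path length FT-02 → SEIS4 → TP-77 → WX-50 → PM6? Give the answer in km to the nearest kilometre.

5302 km

FT-02: φ = +29.27850°, λ = -80.96767°
SEIS4: φ = +35.96683°, λ = -69.86183°
TP-77: φ = +41.01183°, λ = -76.04583°
WX-50: φ = +40.87783°, λ = -91.93267°
PM6: φ = +55.98650°, λ = -79.31167°
FT-02→SEIS4: c = 0.200466 rad, d = 1277.53 km
SEIS4→TP-77: c = 0.121959 rad, d = 777.22 km
TP-77→WX-50: c = 0.209163 rad, d = 1332.95 km
WX-50→PM6: c = 0.300417 rad, d = 1914.50 km
Total = 1277.53 + 777.22 + 1332.95 + 1914.50 = 5302.20 km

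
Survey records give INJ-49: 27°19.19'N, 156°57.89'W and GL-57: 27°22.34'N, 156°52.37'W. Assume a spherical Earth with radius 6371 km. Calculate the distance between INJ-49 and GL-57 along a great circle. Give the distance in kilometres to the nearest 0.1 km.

10.8 km

INJ-49: φ = +27.31983°, λ = -156.96483°
GL-57: φ = +27.37233°, λ = -156.87283°
Δφ = 0.0525°,  Δλ = 0.0920°
a = sin²(Δφ/2) + cos φ₁ cos φ₂ sin²(Δλ/2) = 0.000001
c = 2·arcsin(√a) = 0.001695 rad = 0.0971°
d = R·c = 6371 × 0.001695 = 10.8 km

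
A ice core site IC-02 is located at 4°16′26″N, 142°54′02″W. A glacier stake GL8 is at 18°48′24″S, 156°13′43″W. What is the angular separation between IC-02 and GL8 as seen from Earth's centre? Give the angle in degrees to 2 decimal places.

26.55°

IC-02: φ = +4.27389°, λ = -142.90056°
GL8: φ = -18.80667°, λ = -156.22861°
Δφ = -23.0806°,  Δλ = -13.3281°
a = sin²(Δφ/2) + cos φ₁ cos φ₂ sin²(Δλ/2) = 0.052735
c = 2·arcsin(√a) = 0.463419 rad = 26.5519°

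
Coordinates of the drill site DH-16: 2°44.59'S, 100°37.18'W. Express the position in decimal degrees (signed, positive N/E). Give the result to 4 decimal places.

-2.7432°, -100.6197°

lat: 2.7432° S → -2.7432°
lon: 100.6197° W → -100.6197°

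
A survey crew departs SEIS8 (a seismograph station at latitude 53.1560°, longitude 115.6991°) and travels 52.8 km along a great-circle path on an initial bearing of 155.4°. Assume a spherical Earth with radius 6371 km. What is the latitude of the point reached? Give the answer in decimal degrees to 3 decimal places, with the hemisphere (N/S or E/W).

δ = d/R = 52.8/6371 = 0.008288 rad
φ₂ = arcsin(sin φ₁ cos δ + cos φ₁ sin δ cos θ)
   = arcsin(0.80027·0.99997 + 0.59964·0.00829·-0.90924) = 52.72381°
λ₂ = λ₁ + atan2(sin θ sin δ cos φ₁, cos δ − sin φ₁ sin φ₂) = 116.02547°

52.724°N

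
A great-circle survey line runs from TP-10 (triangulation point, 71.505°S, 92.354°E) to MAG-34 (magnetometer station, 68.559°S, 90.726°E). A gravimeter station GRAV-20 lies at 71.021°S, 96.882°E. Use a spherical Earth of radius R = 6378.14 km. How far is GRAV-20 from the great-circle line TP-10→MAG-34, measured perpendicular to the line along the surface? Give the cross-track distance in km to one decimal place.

δ₁₃ = central angle TP-10→GRAV-20 = 0.026747 rad  (haversine)
θ₁₃ = bearing TP-10→GRAV-20 = 73.748°,  θ₁₂ = bearing TP-10→MAG-34 = 348.546°
dₓₜ = R·arcsin(sin δ₁₃ · sin(θ₁₃ − θ₁₂)) = 6378.14·arcsin(0.02674·sin(-274.798°)) = 169.998 km
|dₓₜ| = 169.998 km

170.0 km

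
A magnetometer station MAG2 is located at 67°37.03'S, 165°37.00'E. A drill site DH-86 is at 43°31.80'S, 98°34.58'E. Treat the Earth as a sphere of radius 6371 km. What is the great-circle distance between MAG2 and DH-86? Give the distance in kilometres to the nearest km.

4657 km

MAG2: φ = -67.61717°, λ = +165.61667°
DH-86: φ = -43.53000°, λ = +98.57633°
Δφ = 24.0872°,  Δλ = -67.0403°
a = sin²(Δφ/2) + cos φ₁ cos φ₂ sin²(Δλ/2) = 0.127730
c = 2·arcsin(√a) = 0.730952 rad = 41.8804°
d = R·c = 6371 × 0.730952 = 4656.9 km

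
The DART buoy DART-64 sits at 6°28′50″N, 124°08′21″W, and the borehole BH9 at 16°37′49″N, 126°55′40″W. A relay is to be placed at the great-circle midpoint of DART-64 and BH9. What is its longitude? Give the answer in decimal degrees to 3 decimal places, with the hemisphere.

DART-64: φ = +6.48056°, λ = -124.13917°
BH9: φ = +16.63028°, λ = -126.92778°
Bx = cos φ₂ cos Δλ = 0.957037,  By = cos φ₂ sin Δλ = -0.046616
φₘ = atan2(sin φ₁ + sin φ₂, √((cos φ₁ + Bx)² + By²)) = 11.55875°
λₘ = λ₁ + atan2(By, cos φ₁ + Bx) = -125.50815°

125.508°W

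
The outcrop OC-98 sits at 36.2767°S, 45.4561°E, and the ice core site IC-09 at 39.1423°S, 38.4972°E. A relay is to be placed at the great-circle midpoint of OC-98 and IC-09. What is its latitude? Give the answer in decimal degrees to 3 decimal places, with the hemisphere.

37.761°S

Bx = cos φ₂ cos Δλ = 0.769867,  By = cos φ₂ sin Δλ = -0.093967
φₘ = atan2(sin φ₁ + sin φ₂, √((cos φ₁ + Bx)² + By²)) = -37.76065°
λₘ = λ₁ + atan2(By, cos φ₁ + Bx) = 42.04402°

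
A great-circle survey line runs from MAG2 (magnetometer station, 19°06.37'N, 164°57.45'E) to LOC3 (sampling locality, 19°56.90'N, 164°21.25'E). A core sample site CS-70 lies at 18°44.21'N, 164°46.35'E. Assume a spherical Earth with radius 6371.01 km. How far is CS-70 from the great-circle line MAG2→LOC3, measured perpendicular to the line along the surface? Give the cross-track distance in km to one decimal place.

39.1 km

MAG2: φ = +19.10617°, λ = +164.95750°
LOC3: φ = +19.94833°, λ = +164.35417°
CS-70: φ = +18.73683°, λ = +164.77250°
δ₁₃ = central angle MAG2→CS-70 = 0.007133 rad  (haversine)
θ₁₃ = bearing MAG2→CS-70 = 205.383°,  θ₁₂ = bearing MAG2→LOC3 = 326.073°
dₓₜ = R·arcsin(sin δ₁₃ · sin(θ₁₃ − θ₁₂)) = 6371.01·arcsin(0.00713·sin(-120.690°)) = -39.080 km
|dₓₜ| = 39.080 km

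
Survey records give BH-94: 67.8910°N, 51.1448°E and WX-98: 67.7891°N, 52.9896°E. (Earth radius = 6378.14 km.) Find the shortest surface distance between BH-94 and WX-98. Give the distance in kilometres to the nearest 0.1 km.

Δφ = -0.1019°,  Δλ = 1.8448°
a = sin²(Δφ/2) + cos φ₁ cos φ₂ sin²(Δλ/2) = 0.000038
c = 2·arcsin(√a) = 0.012274 rad = 0.7032°
d = R·c = 6378.14 × 0.012274 = 78.3 km

78.3 km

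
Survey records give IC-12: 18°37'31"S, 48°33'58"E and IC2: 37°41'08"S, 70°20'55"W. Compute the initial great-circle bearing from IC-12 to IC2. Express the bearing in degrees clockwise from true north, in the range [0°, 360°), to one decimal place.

IC-12: φ = -18.62528°, λ = +48.56611°
IC2: φ = -37.68556°, λ = -70.34861°
Δλ = -118.9147°
y = sin Δλ · cos φ₂ = -0.692725
x = cos φ₁ sin φ₂ − sin φ₁ cos φ₂ cos Δλ = -0.701516
θ = atan2(y, x) = -135.3613° → 224.6387° (mod 360°)

224.6°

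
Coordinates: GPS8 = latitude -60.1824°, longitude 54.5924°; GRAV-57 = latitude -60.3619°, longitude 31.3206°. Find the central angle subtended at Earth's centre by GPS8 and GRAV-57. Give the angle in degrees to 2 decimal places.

11.48°

Δφ = -0.1795°,  Δλ = -23.2718°
a = sin²(Δφ/2) + cos φ₁ cos φ₂ sin²(Δλ/2) = 0.010005
c = 2·arcsin(√a) = 0.200389 rad = 11.4814°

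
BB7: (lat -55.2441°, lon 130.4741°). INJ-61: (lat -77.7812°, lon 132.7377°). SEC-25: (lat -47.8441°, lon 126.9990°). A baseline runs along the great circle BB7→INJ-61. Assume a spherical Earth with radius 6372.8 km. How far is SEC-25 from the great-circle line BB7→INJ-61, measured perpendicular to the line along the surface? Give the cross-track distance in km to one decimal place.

δ₁₃ = central angle BB7→SEC-25 = 0.134506 rad  (haversine)
θ₁₃ = bearing BB7→SEC-25 = 342.340°,  θ₁₂ = bearing BB7→INJ-61 = 178.751°
dₓₜ = R·arcsin(sin δ₁₃ · sin(θ₁₃ − θ₁₂)) = 6372.8·arcsin(0.13410·sin(163.589°)) = 241.502 km
|dₓₜ| = 241.502 km

241.5 km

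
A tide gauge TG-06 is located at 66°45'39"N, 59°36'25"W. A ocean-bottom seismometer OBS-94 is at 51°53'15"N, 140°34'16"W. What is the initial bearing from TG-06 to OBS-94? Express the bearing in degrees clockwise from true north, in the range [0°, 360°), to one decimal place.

TG-06: φ = +66.76083°, λ = -59.60694°
OBS-94: φ = +51.88750°, λ = -140.57111°
Δλ = -80.9642°
y = sin Δλ · cos φ₂ = -0.609548
x = cos φ₁ sin φ₂ − sin φ₁ cos φ₂ cos Δλ = 0.221379
θ = atan2(y, x) = -70.0397° → 289.9603° (mod 360°)

290.0°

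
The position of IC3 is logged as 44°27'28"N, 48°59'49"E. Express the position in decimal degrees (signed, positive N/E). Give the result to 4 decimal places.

+44.4578°, +48.9969°

lat: 44.4578° N → +44.4578°
lon: 48.9969° E → +48.9969°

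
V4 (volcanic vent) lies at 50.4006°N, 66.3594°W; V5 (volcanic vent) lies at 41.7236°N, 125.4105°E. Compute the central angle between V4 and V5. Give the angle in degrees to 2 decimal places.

87.30°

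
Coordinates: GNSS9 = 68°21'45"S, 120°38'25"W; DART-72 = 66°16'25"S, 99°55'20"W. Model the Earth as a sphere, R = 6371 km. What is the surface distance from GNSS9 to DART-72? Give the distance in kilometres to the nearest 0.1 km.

GNSS9: φ = -68.36250°, λ = -120.64028°
DART-72: φ = -66.27361°, λ = -99.92222°
Δφ = 2.0889°,  Δλ = 20.7181°
a = sin²(Δφ/2) + cos φ₁ cos φ₂ sin²(Δλ/2) = 0.005130
c = 2·arcsin(√a) = 0.143364 rad = 8.2141°
d = R·c = 6371 × 0.143364 = 913.4 km

913.4 km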